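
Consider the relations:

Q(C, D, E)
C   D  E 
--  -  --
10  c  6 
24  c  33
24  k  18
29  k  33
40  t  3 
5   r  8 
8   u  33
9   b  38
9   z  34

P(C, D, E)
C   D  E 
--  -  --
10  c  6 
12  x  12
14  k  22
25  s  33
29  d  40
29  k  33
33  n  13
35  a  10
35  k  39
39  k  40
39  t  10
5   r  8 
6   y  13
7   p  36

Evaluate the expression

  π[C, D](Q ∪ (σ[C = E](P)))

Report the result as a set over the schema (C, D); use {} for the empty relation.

Filtering on C = E leaves {(12, x, 12)}.
Taking the union: {(10, c, 6), (12, x, 12), (24, c, 33), (24, k, 18), (29, k, 33), (40, t, 3), (5, r, 8), (8, u, 33), (9, b, 38), (9, z, 34)}
π_{C, D} gives {(10, c), (12, x), (24, c), (24, k), (29, k), (40, t), (5, r), (8, u), (9, b), (9, z)}.

{(10, c), (12, x), (24, c), (24, k), (29, k), (40, t), (5, r), (8, u), (9, b), (9, z)}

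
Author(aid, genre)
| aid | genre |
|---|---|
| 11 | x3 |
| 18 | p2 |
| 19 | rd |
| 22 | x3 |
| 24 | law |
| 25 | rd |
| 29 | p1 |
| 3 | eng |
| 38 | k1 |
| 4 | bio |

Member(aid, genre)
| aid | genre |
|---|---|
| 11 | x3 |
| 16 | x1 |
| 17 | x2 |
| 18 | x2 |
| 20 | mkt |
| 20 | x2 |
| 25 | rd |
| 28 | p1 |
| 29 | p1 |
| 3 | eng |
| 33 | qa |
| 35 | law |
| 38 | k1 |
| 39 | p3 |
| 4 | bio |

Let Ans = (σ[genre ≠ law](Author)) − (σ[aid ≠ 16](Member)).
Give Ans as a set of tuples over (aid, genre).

{(18, p2), (19, rd), (22, x3)}

σ[genre ≠ law]: keep tuples satisfying genre ≠ law → {(11, x3), (18, p2), (19, rd), (22, x3), (25, rd), (29, p1), (3, eng), (38, k1), (4, bio)}
σ[aid ≠ 16]: keep tuples satisfying aid ≠ 16 → {(11, x3), (17, x2), (18, x2), (20, mkt), (20, x2), (25, rd), (28, p1), (29, p1), (3, eng), (33, qa), (35, law), (38, k1), (39, p3), (4, bio)}
Difference: {(11, x3), (18, p2), (19, rd), (22, x3), (25, rd), (29, p1), (3, eng), (38, k1), (4, bio)} with {(11, x3), (17, x2), (18, x2), (20, mkt), (20, x2), (25, rd), (28, p1), (29, p1), (3, eng), (33, qa), (35, law), (38, k1), (39, p3), (4, bio)} → {(18, p2), (19, rd), (22, x3)}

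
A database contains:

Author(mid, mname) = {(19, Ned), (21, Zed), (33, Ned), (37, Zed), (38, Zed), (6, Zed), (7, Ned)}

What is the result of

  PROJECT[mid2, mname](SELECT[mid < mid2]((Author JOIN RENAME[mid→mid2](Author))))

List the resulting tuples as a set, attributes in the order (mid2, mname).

{(19, Ned), (21, Zed), (33, Ned), (37, Zed), (38, Zed)}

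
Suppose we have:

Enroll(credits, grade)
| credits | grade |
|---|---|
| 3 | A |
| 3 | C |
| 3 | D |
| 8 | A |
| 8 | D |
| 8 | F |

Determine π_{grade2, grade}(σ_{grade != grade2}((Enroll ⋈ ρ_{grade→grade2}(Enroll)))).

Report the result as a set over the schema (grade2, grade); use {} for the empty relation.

ρ[grade→grade2]: schema becomes (credits, grade2); tuples unchanged.
Natural join on credits: {(3, A, A), (3, A, C), (3, A, D), (3, C, A), (3, C, C), (3, C, D), (3, D, A), (3, D, C), (3, D, D), (8, A, A), (8, A, D), (8, A, F), (8, D, A), (8, D, D), (8, D, F), (8, F, A), (8, F, D), (8, F, F)}
σ[grade != grade2]: keep tuples satisfying grade != grade2 → {(3, A, C), (3, A, D), (3, C, A), (3, C, D), (3, D, A), (3, D, C), (8, A, D), (8, A, F), (8, D, A), (8, D, F), (8, F, A), (8, F, D)}
Keep only column(s) grade2, grade (2 duplicate(s) eliminated): {(A, C), (A, D), (A, F), (C, A), (C, D), (D, A), (D, C), (D, F), (F, A), (F, D)}

{(A, C), (A, D), (A, F), (C, A), (C, D), (D, A), (D, C), (D, F), (F, A), (F, D)}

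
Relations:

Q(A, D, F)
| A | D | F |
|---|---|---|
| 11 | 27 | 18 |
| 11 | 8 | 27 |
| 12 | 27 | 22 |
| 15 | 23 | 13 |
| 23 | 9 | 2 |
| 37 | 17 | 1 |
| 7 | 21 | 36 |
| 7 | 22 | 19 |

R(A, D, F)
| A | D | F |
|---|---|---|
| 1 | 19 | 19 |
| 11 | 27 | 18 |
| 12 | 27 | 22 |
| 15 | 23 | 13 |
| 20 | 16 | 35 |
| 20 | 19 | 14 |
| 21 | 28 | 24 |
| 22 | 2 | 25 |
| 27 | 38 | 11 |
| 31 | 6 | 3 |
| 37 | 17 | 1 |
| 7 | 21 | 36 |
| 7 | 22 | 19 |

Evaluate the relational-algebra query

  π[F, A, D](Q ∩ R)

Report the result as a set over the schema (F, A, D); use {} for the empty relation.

{(1, 37, 17), (13, 15, 23), (18, 11, 27), (19, 7, 22), (22, 12, 27), (36, 7, 21)}

Set intersection of the two operands is {(11, 27, 18), (12, 27, 22), (15, 23, 13), (37, 17, 1), (7, 21, 36), (7, 22, 19)}.
Keep only column(s) F, A, D: {(1, 37, 17), (13, 15, 23), (18, 11, 27), (19, 7, 22), (22, 12, 27), (36, 7, 21)}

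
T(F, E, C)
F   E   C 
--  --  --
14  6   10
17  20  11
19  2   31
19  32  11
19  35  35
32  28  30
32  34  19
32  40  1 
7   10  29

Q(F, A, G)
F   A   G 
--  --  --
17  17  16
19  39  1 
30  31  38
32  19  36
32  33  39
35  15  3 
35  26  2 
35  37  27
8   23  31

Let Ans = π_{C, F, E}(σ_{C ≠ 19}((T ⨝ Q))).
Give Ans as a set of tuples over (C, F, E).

{(1, 32, 40), (11, 17, 20), (11, 19, 32), (30, 32, 28), (31, 19, 2), (35, 19, 35)}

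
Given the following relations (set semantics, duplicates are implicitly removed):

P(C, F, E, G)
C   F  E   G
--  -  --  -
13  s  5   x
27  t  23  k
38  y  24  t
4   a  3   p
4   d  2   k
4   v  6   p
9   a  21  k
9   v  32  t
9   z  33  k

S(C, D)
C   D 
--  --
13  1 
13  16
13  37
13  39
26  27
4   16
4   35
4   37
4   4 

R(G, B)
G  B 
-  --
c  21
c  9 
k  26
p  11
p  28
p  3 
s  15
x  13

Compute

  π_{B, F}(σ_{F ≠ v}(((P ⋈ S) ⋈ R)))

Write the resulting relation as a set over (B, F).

{(11, a), (13, s), (26, d), (28, a), (3, a)}

Natural join on C: {(13, s, 5, x, 1), (13, s, 5, x, 16), (13, s, 5, x, 37), (13, s, 5, x, 39), (4, a, 3, p, 16), (4, a, 3, p, 35), (4, a, 3, p, 37), (4, a, 3, p, 4), (4, d, 2, k, 16), (4, d, 2, k, 35), (4, d, 2, k, 37), (4, d, 2, k, 4), (4, v, 6, p, 16), (4, v, 6, p, 35), (4, v, 6, p, 37), (4, v, 6, p, 4)}
Natural join on G: {(13, s, 5, x, 1, 13), (13, s, 5, x, 16, 13), (13, s, 5, x, 37, 13), (13, s, 5, x, 39, 13), (4, a, 3, p, 16, 11), (4, a, 3, p, 16, 28), (4, a, 3, p, 16, 3), (4, a, 3, p, 35, 11), (4, a, 3, p, 35, 28), (4, a, 3, p, 35, 3), (4, a, 3, p, 37, 11), (4, a, 3, p, 37, 28), (4, a, 3, p, 37, 3), (4, a, 3, p, 4, 11), (4, a, 3, p, 4, 28), (4, a, 3, p, 4, 3), (4, d, 2, k, 16, 26), (4, d, 2, k, 35, 26), (4, d, 2, k, 37, 26), (4, d, 2, k, 4, 26), (4, v, 6, p, 16, 11), (4, v, 6, p, 16, 28), (4, v, 6, p, 16, 3), (4, v, 6, p, 35, 11), (4, v, 6, p, 35, 28), (4, v, 6, p, 35, 3), (4, v, 6, p, 37, 11), (4, v, 6, p, 37, 28), (4, v, 6, p, 37, 3), (4, v, 6, p, 4, 11), (4, v, 6, p, 4, 28), (4, v, 6, p, 4, 3)}
σ[F ≠ v]: keep tuples satisfying F ≠ v → {(13, s, 5, x, 1, 13), (13, s, 5, x, 16, 13), (13, s, 5, x, 37, 13), (13, s, 5, x, 39, 13), (4, a, 3, p, 16, 11), (4, a, 3, p, 16, 28), (4, a, 3, p, 16, 3), (4, a, 3, p, 35, 11), (4, a, 3, p, 35, 28), (4, a, 3, p, 35, 3), (4, a, 3, p, 37, 11), (4, a, 3, p, 37, 28), (4, a, 3, p, 37, 3), (4, a, 3, p, 4, 11), (4, a, 3, p, 4, 28), (4, a, 3, p, 4, 3), (4, d, 2, k, 16, 26), (4, d, 2, k, 35, 26), (4, d, 2, k, 37, 26), (4, d, 2, k, 4, 26)}
Keep only column(s) B, F (15 duplicate(s) eliminated): {(11, a), (13, s), (26, d), (28, a), (3, a)}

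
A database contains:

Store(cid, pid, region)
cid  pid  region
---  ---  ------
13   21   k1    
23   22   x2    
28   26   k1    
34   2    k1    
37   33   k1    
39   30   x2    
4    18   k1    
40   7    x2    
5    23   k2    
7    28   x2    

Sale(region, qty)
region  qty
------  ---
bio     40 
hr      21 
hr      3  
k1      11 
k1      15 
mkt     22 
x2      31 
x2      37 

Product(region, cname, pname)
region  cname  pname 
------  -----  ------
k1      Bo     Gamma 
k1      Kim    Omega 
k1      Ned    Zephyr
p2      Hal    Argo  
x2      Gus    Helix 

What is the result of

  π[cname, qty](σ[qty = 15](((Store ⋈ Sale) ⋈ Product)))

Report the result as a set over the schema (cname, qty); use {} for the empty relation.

Joining Store and Sale on region yields {(13, 21, k1, 11), (13, 21, k1, 15), (23, 22, x2, 31), (23, 22, x2, 37), (28, 26, k1, 11), (28, 26, k1, 15), (34, 2, k1, 11), (34, 2, k1, 15), (37, 33, k1, 11), (37, 33, k1, 15), (39, 30, x2, 31), (39, 30, x2, 37), (4, 18, k1, 11), (4, 18, k1, 15), (40, 7, x2, 31), (40, 7, x2, 37), (7, 28, x2, 31), (7, 28, x2, 37)}.
Joining (Store ⋈ Sale) and Product on region yields {(13, 21, k1, 11, Bo, Gamma), (13, 21, k1, 11, Kim, Omega), (13, 21, k1, 11, Ned, Zephyr), (13, 21, k1, 15, Bo, Gamma), (13, 21, k1, 15, Kim, Omega), (13, 21, k1, 15, Ned, Zephyr), (23, 22, x2, 31, Gus, Helix), (23, 22, x2, 37, Gus, Helix), (28, 26, k1, 11, Bo, Gamma), (28, 26, k1, 11, Kim, Omega), (28, 26, k1, 11, Ned, Zephyr), (28, 26, k1, 15, Bo, Gamma), (28, 26, k1, 15, Kim, Omega), (28, 26, k1, 15, Ned, Zephyr), (34, 2, k1, 11, Bo, Gamma), (34, 2, k1, 11, Kim, Omega), (34, 2, k1, 11, Ned, Zephyr), (34, 2, k1, 15, Bo, Gamma), (34, 2, k1, 15, Kim, Omega), (34, 2, k1, 15, Ned, Zephyr), (37, 33, k1, 11, Bo, Gamma), (37, 33, k1, 11, Kim, Omega), (37, 33, k1, 11, Ned, Zephyr), (37, 33, k1, 15, Bo, Gamma), (37, 33, k1, 15, Kim, Omega), (37, 33, k1, 15, Ned, Zephyr), (39, 30, x2, 31, Gus, Helix), (39, 30, x2, 37, Gus, Helix), (4, 18, k1, 11, Bo, Gamma), (4, 18, k1, 11, Kim, Omega), (4, 18, k1, 11, Ned, Zephyr), (4, 18, k1, 15, Bo, Gamma), (4, 18, k1, 15, Kim, Omega), (4, 18, k1, 15, Ned, Zephyr), (40, 7, x2, 31, Gus, Helix), (40, 7, x2, 37, Gus, Helix), (7, 28, x2, 31, Gus, Helix), (7, 28, x2, 37, Gus, Helix)}.
Filtering on qty = 15 leaves {(13, 21, k1, 15, Bo, Gamma), (13, 21, k1, 15, Kim, Omega), (13, 21, k1, 15, Ned, Zephyr), (28, 26, k1, 15, Bo, Gamma), (28, 26, k1, 15, Kim, Omega), (28, 26, k1, 15, Ned, Zephyr), (34, 2, k1, 15, Bo, Gamma), (34, 2, k1, 15, Kim, Omega), (34, 2, k1, 15, Ned, Zephyr), (37, 33, k1, 15, Bo, Gamma), (37, 33, k1, 15, Kim, Omega), (37, 33, k1, 15, Ned, Zephyr), (4, 18, k1, 15, Bo, Gamma), (4, 18, k1, 15, Kim, Omega), (4, 18, k1, 15, Ned, Zephyr)}.
Keep only column(s) cname, qty (12 duplicate(s) eliminated): {(Bo, 15), (Kim, 15), (Ned, 15)}

{(Bo, 15), (Kim, 15), (Ned, 15)}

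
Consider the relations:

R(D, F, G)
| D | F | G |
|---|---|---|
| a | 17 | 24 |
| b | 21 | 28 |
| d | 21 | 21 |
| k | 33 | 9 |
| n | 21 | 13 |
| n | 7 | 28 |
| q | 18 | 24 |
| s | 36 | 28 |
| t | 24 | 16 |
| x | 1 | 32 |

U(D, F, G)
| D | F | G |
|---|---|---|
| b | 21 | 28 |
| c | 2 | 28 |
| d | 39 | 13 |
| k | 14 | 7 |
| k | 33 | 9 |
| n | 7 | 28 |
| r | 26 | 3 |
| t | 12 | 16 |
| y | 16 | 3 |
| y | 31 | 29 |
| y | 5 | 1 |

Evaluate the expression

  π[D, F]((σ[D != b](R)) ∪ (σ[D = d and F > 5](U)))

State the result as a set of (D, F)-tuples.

{(a, 17), (d, 21), (d, 39), (k, 33), (n, 21), (n, 7), (q, 18), (s, 36), (t, 24), (x, 1)}

σ[D != b]: keep tuples satisfying D != b → {(a, 17, 24), (d, 21, 21), (k, 33, 9), (n, 21, 13), (n, 7, 28), (q, 18, 24), (s, 36, 28), (t, 24, 16), (x, 1, 32)}
σ[D = d and F > 5]: keep tuples satisfying D = d and F > 5 → {(d, 39, 13)}
Taking the union: {(a, 17, 24), (d, 21, 21), (d, 39, 13), (k, 33, 9), (n, 21, 13), (n, 7, 28), (q, 18, 24), (s, 36, 28), (t, 24, 16), (x, 1, 32)}
Keep only column(s) D, F: {(a, 17), (d, 21), (d, 39), (k, 33), (n, 21), (n, 7), (q, 18), (s, 36), (t, 24), (x, 1)}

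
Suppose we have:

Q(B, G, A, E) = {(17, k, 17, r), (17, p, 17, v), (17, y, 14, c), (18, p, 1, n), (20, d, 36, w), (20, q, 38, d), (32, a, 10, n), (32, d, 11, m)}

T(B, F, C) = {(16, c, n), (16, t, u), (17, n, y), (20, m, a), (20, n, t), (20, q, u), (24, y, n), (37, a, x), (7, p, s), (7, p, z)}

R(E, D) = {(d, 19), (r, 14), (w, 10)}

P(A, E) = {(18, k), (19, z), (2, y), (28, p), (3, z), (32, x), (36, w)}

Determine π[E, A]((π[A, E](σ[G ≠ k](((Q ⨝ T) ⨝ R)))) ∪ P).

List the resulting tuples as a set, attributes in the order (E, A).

Natural join on B: {(17, k, 17, r, n, y), (17, p, 17, v, n, y), (17, y, 14, c, n, y), (20, d, 36, w, m, a), (20, d, 36, w, n, t), (20, d, 36, w, q, u), (20, q, 38, d, m, a), (20, q, 38, d, n, t), (20, q, 38, d, q, u)}
Natural join on E: {(17, k, 17, r, n, y, 14), (20, d, 36, w, m, a, 10), (20, d, 36, w, n, t, 10), (20, d, 36, w, q, u, 10), (20, q, 38, d, m, a, 19), (20, q, 38, d, n, t, 19), (20, q, 38, d, q, u, 19)}
Apply σ_{G ≠ k}; surviving tuples: {(20, d, 36, w, m, a, 10), (20, d, 36, w, n, t, 10), (20, d, 36, w, q, u, 10), (20, q, 38, d, m, a, 19), (20, q, 38, d, n, t, 19), (20, q, 38, d, q, u, 19)}
Keep only column(s) A, E (4 duplicate(s) eliminated): {(36, w), (38, d)}
Set union of the two operands is {(18, k), (19, z), (2, y), (28, p), (3, z), (32, x), (36, w), (38, d)}.
Keep only column(s) E, A: {(d, 38), (k, 18), (p, 28), (w, 36), (x, 32), (y, 2), (z, 19), (z, 3)}

{(d, 38), (k, 18), (p, 28), (w, 36), (x, 32), (y, 2), (z, 19), (z, 3)}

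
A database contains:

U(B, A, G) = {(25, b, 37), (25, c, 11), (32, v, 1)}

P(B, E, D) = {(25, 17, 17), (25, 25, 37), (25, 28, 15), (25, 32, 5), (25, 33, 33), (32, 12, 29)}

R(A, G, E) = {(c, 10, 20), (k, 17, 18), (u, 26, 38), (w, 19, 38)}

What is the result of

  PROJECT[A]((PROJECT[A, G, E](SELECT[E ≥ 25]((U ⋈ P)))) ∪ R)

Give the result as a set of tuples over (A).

Joining U and P on B yields {(25, b, 37, 17, 17), (25, b, 37, 25, 37), (25, b, 37, 28, 15), (25, b, 37, 32, 5), (25, b, 37, 33, 33), (25, c, 11, 17, 17), (25, c, 11, 25, 37), (25, c, 11, 28, 15), (25, c, 11, 32, 5), (25, c, 11, 33, 33), (32, v, 1, 12, 29)}.
Filtering on E ≥ 25 leaves {(25, b, 37, 25, 37), (25, b, 37, 28, 15), (25, b, 37, 32, 5), (25, b, 37, 33, 33), (25, c, 11, 25, 37), (25, c, 11, 28, 15), (25, c, 11, 32, 5), (25, c, 11, 33, 33)}.
π[A, G, E]: project onto (A, G, E) → {(b, 37, 25), (b, 37, 28), (b, 37, 32), (b, 37, 33), (c, 11, 25), (c, 11, 28), (c, 11, 32), (c, 11, 33)}
Taking the union: {(b, 37, 25), (b, 37, 28), (b, 37, 32), (b, 37, 33), (c, 10, 20), (c, 11, 25), (c, 11, 28), (c, 11, 32), (c, 11, 33), (k, 17, 18), (u, 26, 38), (w, 19, 38)}
π[A]: project onto (A) (7 duplicate(s) eliminated) → {b, c, k, u, w}

{b, c, k, u, w}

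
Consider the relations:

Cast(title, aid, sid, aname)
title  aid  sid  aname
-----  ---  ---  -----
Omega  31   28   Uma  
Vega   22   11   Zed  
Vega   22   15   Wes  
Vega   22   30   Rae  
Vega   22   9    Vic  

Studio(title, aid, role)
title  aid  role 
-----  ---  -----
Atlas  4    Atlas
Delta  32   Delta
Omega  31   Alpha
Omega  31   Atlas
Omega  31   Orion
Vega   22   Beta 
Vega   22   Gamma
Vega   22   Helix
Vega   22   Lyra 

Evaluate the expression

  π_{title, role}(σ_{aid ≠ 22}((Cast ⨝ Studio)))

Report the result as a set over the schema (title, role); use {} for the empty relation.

{(Omega, Alpha), (Omega, Atlas), (Omega, Orion)}

Natural join on title, aid: {(Omega, 31, 28, Uma, Alpha), (Omega, 31, 28, Uma, Atlas), (Omega, 31, 28, Uma, Orion), (Vega, 22, 11, Zed, Beta), (Vega, 22, 11, Zed, Gamma), (Vega, 22, 11, Zed, Helix), (Vega, 22, 11, Zed, Lyra), (Vega, 22, 15, Wes, Beta), (Vega, 22, 15, Wes, Gamma), (Vega, 22, 15, Wes, Helix), (Vega, 22, 15, Wes, Lyra), (Vega, 22, 30, Rae, Beta), (Vega, 22, 30, Rae, Gamma), (Vega, 22, 30, Rae, Helix), (Vega, 22, 30, Rae, Lyra), (Vega, 22, 9, Vic, Beta), (Vega, 22, 9, Vic, Gamma), (Vega, 22, 9, Vic, Helix), (Vega, 22, 9, Vic, Lyra)}
Selection aid ≠ 22: {(Omega, 31, 28, Uma, Alpha), (Omega, 31, 28, Uma, Atlas), (Omega, 31, 28, Uma, Orion)}
Projecting to title, role: {(Omega, Alpha), (Omega, Atlas), (Omega, Orion)}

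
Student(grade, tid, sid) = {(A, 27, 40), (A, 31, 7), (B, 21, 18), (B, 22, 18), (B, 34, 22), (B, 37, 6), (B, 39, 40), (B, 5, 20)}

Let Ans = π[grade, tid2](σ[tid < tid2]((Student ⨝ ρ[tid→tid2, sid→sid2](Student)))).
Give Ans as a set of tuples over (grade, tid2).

ρ[tid→tid2, sid→sid2]: schema becomes (grade, tid2, sid2); tuples unchanged.
Student ⋈ ρ[tid→tid2, sid→sid2](Student) (natural join on grade): {(A, 27, 40, 27, 40), (A, 27, 40, 31, 7), (A, 31, 7, 27, 40), (A, 31, 7, 31, 7), (B, 21, 18, 21, 18), (B, 21, 18, 22, 18), (B, 21, 18, 34, 22), (B, 21, 18, 37, 6), (B, 21, 18, 39, 40), (B, 21, 18, 5, 20), (B, 22, 18, 21, 18), (B, 22, 18, 22, 18), (B, 22, 18, 34, 22), (B, 22, 18, 37, 6), (B, 22, 18, 39, 40), (B, 22, 18, 5, 20), (B, 34, 22, 21, 18), (B, 34, 22, 22, 18), (B, 34, 22, 34, 22), (B, 34, 22, 37, 6), (B, 34, 22, 39, 40), (B, 34, 22, 5, 20), (B, 37, 6, 21, 18), (B, 37, 6, 22, 18), (B, 37, 6, 34, 22), (B, 37, 6, 37, 6), (B, 37, 6, 39, 40), (B, 37, 6, 5, 20), (B, 39, 40, 21, 18), (B, 39, 40, 22, 18), (B, 39, 40, 34, 22), (B, 39, 40, 37, 6), (B, 39, 40, 39, 40), (B, 39, 40, 5, 20), (B, 5, 20, 21, 18), (B, 5, 20, 22, 18), (B, 5, 20, 34, 22), (B, 5, 20, 37, 6), (B, 5, 20, 39, 40), (B, 5, 20, 5, 20)}
Apply σ_{tid < tid2}; surviving tuples: {(A, 27, 40, 31, 7), (B, 21, 18, 22, 18), (B, 21, 18, 34, 22), (B, 21, 18, 37, 6), (B, 21, 18, 39, 40), (B, 22, 18, 34, 22), (B, 22, 18, 37, 6), (B, 22, 18, 39, 40), (B, 34, 22, 37, 6), (B, 34, 22, 39, 40), (B, 37, 6, 39, 40), (B, 5, 20, 21, 18), (B, 5, 20, 22, 18), (B, 5, 20, 34, 22), (B, 5, 20, 37, 6), (B, 5, 20, 39, 40)}
π[grade, tid2]: project onto (grade, tid2) (10 duplicate(s) eliminated) → {(A, 31), (B, 21), (B, 22), (B, 34), (B, 37), (B, 39)}

{(A, 31), (B, 21), (B, 22), (B, 34), (B, 37), (B, 39)}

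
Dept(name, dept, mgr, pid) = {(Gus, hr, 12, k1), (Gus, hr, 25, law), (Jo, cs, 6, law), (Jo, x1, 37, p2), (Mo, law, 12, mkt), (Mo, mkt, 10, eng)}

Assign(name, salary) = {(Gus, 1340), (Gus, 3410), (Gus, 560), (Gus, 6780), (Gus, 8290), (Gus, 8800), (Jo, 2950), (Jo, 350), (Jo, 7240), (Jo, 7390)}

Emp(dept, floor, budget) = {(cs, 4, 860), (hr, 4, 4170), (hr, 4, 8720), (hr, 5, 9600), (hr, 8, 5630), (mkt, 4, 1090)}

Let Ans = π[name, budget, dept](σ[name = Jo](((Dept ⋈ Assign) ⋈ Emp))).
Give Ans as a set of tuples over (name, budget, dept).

Joining Dept and Assign on name yields {(Gus, hr, 12, k1, 1340), (Gus, hr, 12, k1, 3410), (Gus, hr, 12, k1, 560), (Gus, hr, 12, k1, 6780), (Gus, hr, 12, k1, 8290), (Gus, hr, 12, k1, 8800), (Gus, hr, 25, law, 1340), (Gus, hr, 25, law, 3410), (Gus, hr, 25, law, 560), (Gus, hr, 25, law, 6780), (Gus, hr, 25, law, 8290), (Gus, hr, 25, law, 8800), (Jo, cs, 6, law, 2950), (Jo, cs, 6, law, 350), (Jo, cs, 6, law, 7240), (Jo, cs, 6, law, 7390), (Jo, x1, 37, p2, 2950), (Jo, x1, 37, p2, 350), (Jo, x1, 37, p2, 7240), (Jo, x1, 37, p2, 7390)}.
Joining (Dept ⋈ Assign) and Emp on dept yields {(Gus, hr, 12, k1, 1340, 4, 4170), (Gus, hr, 12, k1, 1340, 4, 8720), (Gus, hr, 12, k1, 1340, 5, 9600), (Gus, hr, 12, k1, 1340, 8, 5630), (Gus, hr, 12, k1, 3410, 4, 4170), (Gus, hr, 12, k1, 3410, 4, 8720), (Gus, hr, 12, k1, 3410, 5, 9600), (Gus, hr, 12, k1, 3410, 8, 5630), (Gus, hr, 12, k1, 560, 4, 4170), (Gus, hr, 12, k1, 560, 4, 8720), (Gus, hr, 12, k1, 560, 5, 9600), (Gus, hr, 12, k1, 560, 8, 5630), (Gus, hr, 12, k1, 6780, 4, 4170), (Gus, hr, 12, k1, 6780, 4, 8720), (Gus, hr, 12, k1, 6780, 5, 9600), (Gus, hr, 12, k1, 6780, 8, 5630), (Gus, hr, 12, k1, 8290, 4, 4170), (Gus, hr, 12, k1, 8290, 4, 8720), (Gus, hr, 12, k1, 8290, 5, 9600), (Gus, hr, 12, k1, 8290, 8, 5630), (Gus, hr, 12, k1, 8800, 4, 4170), (Gus, hr, 12, k1, 8800, 4, 8720), (Gus, hr, 12, k1, 8800, 5, 9600), (Gus, hr, 12, k1, 8800, 8, 5630), (Gus, hr, 25, law, 1340, 4, 4170), (Gus, hr, 25, law, 1340, 4, 8720), (Gus, hr, 25, law, 1340, 5, 9600), (Gus, hr, 25, law, 1340, 8, 5630), (Gus, hr, 25, law, 3410, 4, 4170), (Gus, hr, 25, law, 3410, 4, 8720), (Gus, hr, 25, law, 3410, 5, 9600), (Gus, hr, 25, law, 3410, 8, 5630), (Gus, hr, 25, law, 560, 4, 4170), (Gus, hr, 25, law, 560, 4, 8720), (Gus, hr, 25, law, 560, 5, 9600), (Gus, hr, 25, law, 560, 8, 5630), (Gus, hr, 25, law, 6780, 4, 4170), (Gus, hr, 25, law, 6780, 4, 8720), (Gus, hr, 25, law, 6780, 5, 9600), (Gus, hr, 25, law, 6780, 8, 5630), (Gus, hr, 25, law, 8290, 4, 4170), (Gus, hr, 25, law, 8290, 4, 8720), (Gus, hr, 25, law, 8290, 5, 9600), (Gus, hr, 25, law, 8290, 8, 5630), (Gus, hr, 25, law, 8800, 4, 4170), (Gus, hr, 25, law, 8800, 4, 8720), (Gus, hr, 25, law, 8800, 5, 9600), (Gus, hr, 25, law, 8800, 8, 5630), (Jo, cs, 6, law, 2950, 4, 860), (Jo, cs, 6, law, 350, 4, 860), (Jo, cs, 6, law, 7240, 4, 860), (Jo, cs, 6, law, 7390, 4, 860)}.
σ[name = Jo]: keep tuples satisfying name = Jo → {(Jo, cs, 6, law, 2950, 4, 860), (Jo, cs, 6, law, 350, 4, 860), (Jo, cs, 6, law, 7240, 4, 860), (Jo, cs, 6, law, 7390, 4, 860)}
Keep only column(s) name, budget, dept (3 duplicate(s) eliminated): {(Jo, 860, cs)}

{(Jo, 860, cs)}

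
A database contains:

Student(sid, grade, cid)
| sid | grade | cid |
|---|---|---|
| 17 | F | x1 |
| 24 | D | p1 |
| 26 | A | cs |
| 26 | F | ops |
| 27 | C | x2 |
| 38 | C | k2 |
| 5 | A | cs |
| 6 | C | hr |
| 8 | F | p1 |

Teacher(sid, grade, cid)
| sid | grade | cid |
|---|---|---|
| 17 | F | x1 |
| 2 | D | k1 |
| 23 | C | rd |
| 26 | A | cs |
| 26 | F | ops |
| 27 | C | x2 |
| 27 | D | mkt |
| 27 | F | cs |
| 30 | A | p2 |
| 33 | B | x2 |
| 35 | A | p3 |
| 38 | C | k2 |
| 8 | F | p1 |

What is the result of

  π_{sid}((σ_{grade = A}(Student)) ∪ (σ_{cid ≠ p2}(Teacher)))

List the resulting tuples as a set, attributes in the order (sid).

{17, 2, 23, 26, 27, 33, 35, 38, 5, 8}

σ[grade = A]: keep tuples satisfying grade = A → {(26, A, cs), (5, A, cs)}
σ[cid ≠ p2]: keep tuples satisfying cid ≠ p2 → {(17, F, x1), (2, D, k1), (23, C, rd), (26, A, cs), (26, F, ops), (27, C, x2), (27, D, mkt), (27, F, cs), (33, B, x2), (35, A, p3), (38, C, k2), (8, F, p1)}
Set union of the two operands is {(17, F, x1), (2, D, k1), (23, C, rd), (26, A, cs), (26, F, ops), (27, C, x2), (27, D, mkt), (27, F, cs), (33, B, x2), (35, A, p3), (38, C, k2), (5, A, cs), (8, F, p1)}.
Projecting to sid (3 duplicate(s) eliminated): {17, 2, 23, 26, 27, 33, 35, 38, 5, 8}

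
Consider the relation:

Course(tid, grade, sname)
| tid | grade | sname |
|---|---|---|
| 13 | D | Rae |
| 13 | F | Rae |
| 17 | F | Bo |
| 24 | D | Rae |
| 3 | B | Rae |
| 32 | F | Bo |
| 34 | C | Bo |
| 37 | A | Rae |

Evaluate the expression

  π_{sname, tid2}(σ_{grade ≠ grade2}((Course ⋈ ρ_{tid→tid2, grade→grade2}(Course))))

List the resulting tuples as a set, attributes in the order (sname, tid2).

{(Bo, 17), (Bo, 32), (Bo, 34), (Rae, 13), (Rae, 24), (Rae, 3), (Rae, 37)}

ρ[tid→tid2, grade→grade2]: schema becomes (tid2, grade2, sname); tuples unchanged.
Natural join on sname: {(13, D, Rae, 13, D), (13, D, Rae, 13, F), (13, D, Rae, 24, D), (13, D, Rae, 3, B), (13, D, Rae, 37, A), (13, F, Rae, 13, D), (13, F, Rae, 13, F), (13, F, Rae, 24, D), (13, F, Rae, 3, B), (13, F, Rae, 37, A), (17, F, Bo, 17, F), (17, F, Bo, 32, F), (17, F, Bo, 34, C), (24, D, Rae, 13, D), (24, D, Rae, 13, F), (24, D, Rae, 24, D), (24, D, Rae, 3, B), (24, D, Rae, 37, A), (3, B, Rae, 13, D), (3, B, Rae, 13, F), (3, B, Rae, 24, D), (3, B, Rae, 3, B), (3, B, Rae, 37, A), (32, F, Bo, 17, F), (32, F, Bo, 32, F), (32, F, Bo, 34, C), (34, C, Bo, 17, F), (34, C, Bo, 32, F), (34, C, Bo, 34, C), (37, A, Rae, 13, D), (37, A, Rae, 13, F), (37, A, Rae, 24, D), (37, A, Rae, 3, B), (37, A, Rae, 37, A)}
σ[grade ≠ grade2]: keep tuples satisfying grade ≠ grade2 → {(13, D, Rae, 13, F), (13, D, Rae, 3, B), (13, D, Rae, 37, A), (13, F, Rae, 13, D), (13, F, Rae, 24, D), (13, F, Rae, 3, B), (13, F, Rae, 37, A), (17, F, Bo, 34, C), (24, D, Rae, 13, F), (24, D, Rae, 3, B), (24, D, Rae, 37, A), (3, B, Rae, 13, D), (3, B, Rae, 13, F), (3, B, Rae, 24, D), (3, B, Rae, 37, A), (32, F, Bo, 34, C), (34, C, Bo, 17, F), (34, C, Bo, 32, F), (37, A, Rae, 13, D), (37, A, Rae, 13, F), (37, A, Rae, 24, D), (37, A, Rae, 3, B)}
Projecting to sname, tid2 (15 duplicate(s) eliminated): {(Bo, 17), (Bo, 32), (Bo, 34), (Rae, 13), (Rae, 24), (Rae, 3), (Rae, 37)}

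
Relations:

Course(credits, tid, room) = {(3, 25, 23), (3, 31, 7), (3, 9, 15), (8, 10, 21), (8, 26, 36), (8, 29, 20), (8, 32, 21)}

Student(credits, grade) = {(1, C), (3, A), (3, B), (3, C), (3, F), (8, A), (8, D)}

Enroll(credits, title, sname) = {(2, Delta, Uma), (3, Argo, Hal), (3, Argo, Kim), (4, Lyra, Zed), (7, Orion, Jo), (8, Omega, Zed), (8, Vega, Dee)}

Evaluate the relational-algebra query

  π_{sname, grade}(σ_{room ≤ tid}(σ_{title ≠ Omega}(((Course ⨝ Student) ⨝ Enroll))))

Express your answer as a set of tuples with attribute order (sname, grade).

{(Dee, A), (Dee, D), (Hal, A), (Hal, B), (Hal, C), (Hal, F), (Kim, A), (Kim, B), (Kim, C), (Kim, F)}

Natural join on credits: {(3, 25, 23, A), (3, 25, 23, B), (3, 25, 23, C), (3, 25, 23, F), (3, 31, 7, A), (3, 31, 7, B), (3, 31, 7, C), (3, 31, 7, F), (3, 9, 15, A), (3, 9, 15, B), (3, 9, 15, C), (3, 9, 15, F), (8, 10, 21, A), (8, 10, 21, D), (8, 26, 36, A), (8, 26, 36, D), (8, 29, 20, A), (8, 29, 20, D), (8, 32, 21, A), (8, 32, 21, D)}
Natural join on credits: {(3, 25, 23, A, Argo, Hal), (3, 25, 23, A, Argo, Kim), (3, 25, 23, B, Argo, Hal), (3, 25, 23, B, Argo, Kim), (3, 25, 23, C, Argo, Hal), (3, 25, 23, C, Argo, Kim), (3, 25, 23, F, Argo, Hal), (3, 25, 23, F, Argo, Kim), (3, 31, 7, A, Argo, Hal), (3, 31, 7, A, Argo, Kim), (3, 31, 7, B, Argo, Hal), (3, 31, 7, B, Argo, Kim), (3, 31, 7, C, Argo, Hal), (3, 31, 7, C, Argo, Kim), (3, 31, 7, F, Argo, Hal), (3, 31, 7, F, Argo, Kim), (3, 9, 15, A, Argo, Hal), (3, 9, 15, A, Argo, Kim), (3, 9, 15, B, Argo, Hal), (3, 9, 15, B, Argo, Kim), (3, 9, 15, C, Argo, Hal), (3, 9, 15, C, Argo, Kim), (3, 9, 15, F, Argo, Hal), (3, 9, 15, F, Argo, Kim), (8, 10, 21, A, Omega, Zed), (8, 10, 21, A, Vega, Dee), (8, 10, 21, D, Omega, Zed), (8, 10, 21, D, Vega, Dee), (8, 26, 36, A, Omega, Zed), (8, 26, 36, A, Vega, Dee), (8, 26, 36, D, Omega, Zed), (8, 26, 36, D, Vega, Dee), (8, 29, 20, A, Omega, Zed), (8, 29, 20, A, Vega, Dee), (8, 29, 20, D, Omega, Zed), (8, 29, 20, D, Vega, Dee), (8, 32, 21, A, Omega, Zed), (8, 32, 21, A, Vega, Dee), (8, 32, 21, D, Omega, Zed), (8, 32, 21, D, Vega, Dee)}
Selection title ≠ Omega: {(3, 25, 23, A, Argo, Hal), (3, 25, 23, A, Argo, Kim), (3, 25, 23, B, Argo, Hal), (3, 25, 23, B, Argo, Kim), (3, 25, 23, C, Argo, Hal), (3, 25, 23, C, Argo, Kim), (3, 25, 23, F, Argo, Hal), (3, 25, 23, F, Argo, Kim), (3, 31, 7, A, Argo, Hal), (3, 31, 7, A, Argo, Kim), (3, 31, 7, B, Argo, Hal), (3, 31, 7, B, Argo, Kim), (3, 31, 7, C, Argo, Hal), (3, 31, 7, C, Argo, Kim), (3, 31, 7, F, Argo, Hal), (3, 31, 7, F, Argo, Kim), (3, 9, 15, A, Argo, Hal), (3, 9, 15, A, Argo, Kim), (3, 9, 15, B, Argo, Hal), (3, 9, 15, B, Argo, Kim), (3, 9, 15, C, Argo, Hal), (3, 9, 15, C, Argo, Kim), (3, 9, 15, F, Argo, Hal), (3, 9, 15, F, Argo, Kim), (8, 10, 21, A, Vega, Dee), (8, 10, 21, D, Vega, Dee), (8, 26, 36, A, Vega, Dee), (8, 26, 36, D, Vega, Dee), (8, 29, 20, A, Vega, Dee), (8, 29, 20, D, Vega, Dee), (8, 32, 21, A, Vega, Dee), (8, 32, 21, D, Vega, Dee)}
Selection room ≤ tid: {(3, 25, 23, A, Argo, Hal), (3, 25, 23, A, Argo, Kim), (3, 25, 23, B, Argo, Hal), (3, 25, 23, B, Argo, Kim), (3, 25, 23, C, Argo, Hal), (3, 25, 23, C, Argo, Kim), (3, 25, 23, F, Argo, Hal), (3, 25, 23, F, Argo, Kim), (3, 31, 7, A, Argo, Hal), (3, 31, 7, A, Argo, Kim), (3, 31, 7, B, Argo, Hal), (3, 31, 7, B, Argo, Kim), (3, 31, 7, C, Argo, Hal), (3, 31, 7, C, Argo, Kim), (3, 31, 7, F, Argo, Hal), (3, 31, 7, F, Argo, Kim), (8, 29, 20, A, Vega, Dee), (8, 29, 20, D, Vega, Dee), (8, 32, 21, A, Vega, Dee), (8, 32, 21, D, Vega, Dee)}
Projecting to sname, grade (10 duplicate(s) eliminated): {(Dee, A), (Dee, D), (Hal, A), (Hal, B), (Hal, C), (Hal, F), (Kim, A), (Kim, B), (Kim, C), (Kim, F)}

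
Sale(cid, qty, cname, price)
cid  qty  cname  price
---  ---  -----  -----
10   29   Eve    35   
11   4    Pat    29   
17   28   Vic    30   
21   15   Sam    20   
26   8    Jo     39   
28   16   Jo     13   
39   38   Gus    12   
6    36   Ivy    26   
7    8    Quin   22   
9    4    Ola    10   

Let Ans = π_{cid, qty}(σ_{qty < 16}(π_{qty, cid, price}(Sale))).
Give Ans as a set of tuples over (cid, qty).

{(11, 4), (21, 15), (26, 8), (7, 8), (9, 4)}

π_{qty, cid, price} gives {(15, 21, 20), (16, 28, 13), (28, 17, 30), (29, 10, 35), (36, 6, 26), (38, 39, 12), (4, 11, 29), (4, 9, 10), (8, 26, 39), (8, 7, 22)}.
σ[qty < 16]: keep tuples satisfying qty < 16 → {(15, 21, 20), (4, 11, 29), (4, 9, 10), (8, 26, 39), (8, 7, 22)}
π_{cid, qty} gives {(11, 4), (21, 15), (26, 8), (7, 8), (9, 4)}.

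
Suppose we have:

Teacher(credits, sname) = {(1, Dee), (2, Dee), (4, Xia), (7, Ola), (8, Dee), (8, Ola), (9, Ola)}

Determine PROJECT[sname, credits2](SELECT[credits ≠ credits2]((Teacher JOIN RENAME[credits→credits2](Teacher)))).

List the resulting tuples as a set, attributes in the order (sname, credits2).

ρ[credits→credits2]: schema becomes (credits2, sname); tuples unchanged.
Joining Teacher and RENAME[credits→credits2](Teacher) on sname yields {(1, Dee, 1), (1, Dee, 2), (1, Dee, 8), (2, Dee, 1), (2, Dee, 2), (2, Dee, 8), (4, Xia, 4), (7, Ola, 7), (7, Ola, 8), (7, Ola, 9), (8, Dee, 1), (8, Dee, 2), (8, Dee, 8), (8, Ola, 7), (8, Ola, 8), (8, Ola, 9), (9, Ola, 7), (9, Ola, 8), (9, Ola, 9)}.
Apply σ_{credits ≠ credits2}; surviving tuples: {(1, Dee, 2), (1, Dee, 8), (2, Dee, 1), (2, Dee, 8), (7, Ola, 8), (7, Ola, 9), (8, Dee, 1), (8, Dee, 2), (8, Ola, 7), (8, Ola, 9), (9, Ola, 7), (9, Ola, 8)}
Projecting to sname, credits2 (6 duplicate(s) eliminated): {(Dee, 1), (Dee, 2), (Dee, 8), (Ola, 7), (Ola, 8), (Ola, 9)}

{(Dee, 1), (Dee, 2), (Dee, 8), (Ola, 7), (Ola, 8), (Ola, 9)}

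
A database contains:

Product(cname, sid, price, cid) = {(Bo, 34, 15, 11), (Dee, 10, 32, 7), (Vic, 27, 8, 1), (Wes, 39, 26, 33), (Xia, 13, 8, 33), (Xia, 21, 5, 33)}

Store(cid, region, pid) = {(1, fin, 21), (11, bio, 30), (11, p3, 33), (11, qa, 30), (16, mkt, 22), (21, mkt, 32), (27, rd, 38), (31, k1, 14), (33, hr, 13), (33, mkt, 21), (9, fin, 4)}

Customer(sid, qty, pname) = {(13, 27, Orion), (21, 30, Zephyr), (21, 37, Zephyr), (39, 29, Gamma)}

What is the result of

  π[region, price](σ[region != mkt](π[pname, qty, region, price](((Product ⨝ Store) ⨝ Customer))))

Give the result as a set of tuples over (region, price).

Natural join on cid: {(Bo, 34, 15, 11, bio, 30), (Bo, 34, 15, 11, p3, 33), (Bo, 34, 15, 11, qa, 30), (Vic, 27, 8, 1, fin, 21), (Wes, 39, 26, 33, hr, 13), (Wes, 39, 26, 33, mkt, 21), (Xia, 13, 8, 33, hr, 13), (Xia, 13, 8, 33, mkt, 21), (Xia, 21, 5, 33, hr, 13), (Xia, 21, 5, 33, mkt, 21)}
Natural join on sid: {(Wes, 39, 26, 33, hr, 13, 29, Gamma), (Wes, 39, 26, 33, mkt, 21, 29, Gamma), (Xia, 13, 8, 33, hr, 13, 27, Orion), (Xia, 13, 8, 33, mkt, 21, 27, Orion), (Xia, 21, 5, 33, hr, 13, 30, Zephyr), (Xia, 21, 5, 33, hr, 13, 37, Zephyr), (Xia, 21, 5, 33, mkt, 21, 30, Zephyr), (Xia, 21, 5, 33, mkt, 21, 37, Zephyr)}
π_{pname, qty, region, price} gives {(Gamma, 29, hr, 26), (Gamma, 29, mkt, 26), (Orion, 27, hr, 8), (Orion, 27, mkt, 8), (Zephyr, 30, hr, 5), (Zephyr, 30, mkt, 5), (Zephyr, 37, hr, 5), (Zephyr, 37, mkt, 5)}.
Apply σ_{region != mkt}; surviving tuples: {(Gamma, 29, hr, 26), (Orion, 27, hr, 8), (Zephyr, 30, hr, 5), (Zephyr, 37, hr, 5)}
π_{region, price} gives {(hr, 26), (hr, 5), (hr, 8)} (1 duplicate(s) eliminated).

{(hr, 26), (hr, 5), (hr, 8)}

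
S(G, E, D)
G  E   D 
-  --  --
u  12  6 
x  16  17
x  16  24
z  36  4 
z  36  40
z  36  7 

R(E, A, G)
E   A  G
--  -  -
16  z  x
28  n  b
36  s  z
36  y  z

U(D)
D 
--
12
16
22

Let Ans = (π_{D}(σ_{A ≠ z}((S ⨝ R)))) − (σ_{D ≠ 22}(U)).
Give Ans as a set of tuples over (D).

{4, 40, 7}

S ⋈ R (natural join on G, E): {(x, 16, 17, z), (x, 16, 24, z), (z, 36, 4, s), (z, 36, 4, y), (z, 36, 40, s), (z, 36, 40, y), (z, 36, 7, s), (z, 36, 7, y)}
Filtering on A ≠ z leaves {(z, 36, 4, s), (z, 36, 4, y), (z, 36, 40, s), (z, 36, 40, y), (z, 36, 7, s), (z, 36, 7, y)}.
Projecting to D (3 duplicate(s) eliminated): {4, 40, 7}
Filtering on D ≠ 22 leaves {12, 16}.
Difference: {4, 40, 7} with {12, 16} → {4, 40, 7}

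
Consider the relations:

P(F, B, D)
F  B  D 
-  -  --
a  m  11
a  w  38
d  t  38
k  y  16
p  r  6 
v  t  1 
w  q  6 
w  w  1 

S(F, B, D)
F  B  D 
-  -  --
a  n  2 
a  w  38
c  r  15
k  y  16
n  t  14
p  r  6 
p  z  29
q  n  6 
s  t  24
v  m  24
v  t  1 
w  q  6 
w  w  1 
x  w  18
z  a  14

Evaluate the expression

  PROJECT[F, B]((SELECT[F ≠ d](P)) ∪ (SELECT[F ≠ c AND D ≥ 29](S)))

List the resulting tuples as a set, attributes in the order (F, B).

{(a, m), (a, w), (k, y), (p, r), (p, z), (v, t), (w, q), (w, w)}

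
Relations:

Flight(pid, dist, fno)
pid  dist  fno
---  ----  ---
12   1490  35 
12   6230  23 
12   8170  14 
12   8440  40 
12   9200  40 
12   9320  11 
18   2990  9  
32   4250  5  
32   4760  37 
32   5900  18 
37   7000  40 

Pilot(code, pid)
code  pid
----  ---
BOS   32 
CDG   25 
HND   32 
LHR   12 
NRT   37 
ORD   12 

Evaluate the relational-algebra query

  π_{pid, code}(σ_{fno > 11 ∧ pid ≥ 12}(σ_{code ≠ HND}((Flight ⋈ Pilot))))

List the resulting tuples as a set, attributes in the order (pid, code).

{(12, LHR), (12, ORD), (32, BOS), (37, NRT)}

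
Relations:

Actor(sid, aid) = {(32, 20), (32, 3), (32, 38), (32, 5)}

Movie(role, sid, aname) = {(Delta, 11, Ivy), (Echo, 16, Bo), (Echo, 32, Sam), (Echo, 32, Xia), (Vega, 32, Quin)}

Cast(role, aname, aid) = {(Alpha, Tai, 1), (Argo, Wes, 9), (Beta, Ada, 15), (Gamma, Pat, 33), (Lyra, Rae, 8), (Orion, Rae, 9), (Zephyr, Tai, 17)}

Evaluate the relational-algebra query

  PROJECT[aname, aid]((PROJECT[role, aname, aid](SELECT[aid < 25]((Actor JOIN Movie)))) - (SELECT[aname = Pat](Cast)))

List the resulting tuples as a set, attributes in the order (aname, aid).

Natural join on sid: {(32, 20, Echo, Sam), (32, 20, Echo, Xia), (32, 20, Vega, Quin), (32, 3, Echo, Sam), (32, 3, Echo, Xia), (32, 3, Vega, Quin), (32, 38, Echo, Sam), (32, 38, Echo, Xia), (32, 38, Vega, Quin), (32, 5, Echo, Sam), (32, 5, Echo, Xia), (32, 5, Vega, Quin)}
σ[aid < 25]: keep tuples satisfying aid < 25 → {(32, 20, Echo, Sam), (32, 20, Echo, Xia), (32, 20, Vega, Quin), (32, 3, Echo, Sam), (32, 3, Echo, Xia), (32, 3, Vega, Quin), (32, 5, Echo, Sam), (32, 5, Echo, Xia), (32, 5, Vega, Quin)}
π[role, aname, aid]: project onto (role, aname, aid) → {(Echo, Sam, 20), (Echo, Sam, 3), (Echo, Sam, 5), (Echo, Xia, 20), (Echo, Xia, 3), (Echo, Xia, 5), (Vega, Quin, 20), (Vega, Quin, 3), (Vega, Quin, 5)}
σ[aname = Pat]: keep tuples satisfying aname = Pat → {(Gamma, Pat, 33)}
Taking the difference: {(Echo, Sam, 20), (Echo, Sam, 3), (Echo, Sam, 5), (Echo, Xia, 20), (Echo, Xia, 3), (Echo, Xia, 5), (Vega, Quin, 20), (Vega, Quin, 3), (Vega, Quin, 5)}
π[aname, aid]: project onto (aname, aid) → {(Quin, 20), (Quin, 3), (Quin, 5), (Sam, 20), (Sam, 3), (Sam, 5), (Xia, 20), (Xia, 3), (Xia, 5)}

{(Quin, 20), (Quin, 3), (Quin, 5), (Sam, 20), (Sam, 3), (Sam, 5), (Xia, 20), (Xia, 3), (Xia, 5)}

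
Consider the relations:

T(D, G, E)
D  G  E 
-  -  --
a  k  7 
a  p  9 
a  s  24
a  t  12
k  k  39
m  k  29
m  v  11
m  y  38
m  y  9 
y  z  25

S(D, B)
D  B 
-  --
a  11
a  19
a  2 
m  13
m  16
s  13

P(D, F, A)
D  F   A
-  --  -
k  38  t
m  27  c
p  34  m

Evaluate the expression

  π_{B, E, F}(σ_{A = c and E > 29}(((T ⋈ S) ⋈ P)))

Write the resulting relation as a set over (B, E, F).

T ⋈ S (natural join on D): {(a, k, 7, 11), (a, k, 7, 19), (a, k, 7, 2), (a, p, 9, 11), (a, p, 9, 19), (a, p, 9, 2), (a, s, 24, 11), (a, s, 24, 19), (a, s, 24, 2), (a, t, 12, 11), (a, t, 12, 19), (a, t, 12, 2), (m, k, 29, 13), (m, k, 29, 16), (m, v, 11, 13), (m, v, 11, 16), (m, y, 38, 13), (m, y, 38, 16), (m, y, 9, 13), (m, y, 9, 16)}
(T ⋈ S) ⋈ P (natural join on D): {(m, k, 29, 13, 27, c), (m, k, 29, 16, 27, c), (m, v, 11, 13, 27, c), (m, v, 11, 16, 27, c), (m, y, 38, 13, 27, c), (m, y, 38, 16, 27, c), (m, y, 9, 13, 27, c), (m, y, 9, 16, 27, c)}
Selection A = c and E > 29: {(m, y, 38, 13, 27, c), (m, y, 38, 16, 27, c)}
π_{B, E, F} gives {(13, 38, 27), (16, 38, 27)}.

{(13, 38, 27), (16, 38, 27)}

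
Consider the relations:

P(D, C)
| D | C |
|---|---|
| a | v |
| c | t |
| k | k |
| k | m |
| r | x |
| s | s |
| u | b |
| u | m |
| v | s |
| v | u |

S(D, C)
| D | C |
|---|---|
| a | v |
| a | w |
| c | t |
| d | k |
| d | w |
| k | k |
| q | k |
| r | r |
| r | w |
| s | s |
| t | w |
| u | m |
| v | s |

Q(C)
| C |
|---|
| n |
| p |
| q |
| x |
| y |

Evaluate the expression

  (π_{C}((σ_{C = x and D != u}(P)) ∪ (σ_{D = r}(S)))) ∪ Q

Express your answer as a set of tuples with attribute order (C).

Filtering on C = x and D != u leaves {(r, x)}.
Filtering on D = r leaves {(r, r), (r, w)}.
Union: {(r, x)} with {(r, r), (r, w)} → {(r, r), (r, w), (r, x)}
π[C]: project onto (C) → {r, w, x}
Union: {r, w, x} with {n, p, q, x, y} → {n, p, q, r, w, x, y}

{n, p, q, r, w, x, y}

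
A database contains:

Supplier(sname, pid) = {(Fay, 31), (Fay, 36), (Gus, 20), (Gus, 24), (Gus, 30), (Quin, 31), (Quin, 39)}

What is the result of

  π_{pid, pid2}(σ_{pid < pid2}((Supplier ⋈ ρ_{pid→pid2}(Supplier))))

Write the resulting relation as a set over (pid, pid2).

{(20, 24), (20, 30), (24, 30), (31, 36), (31, 39)}

ρ[pid→pid2]: schema becomes (sname, pid2); tuples unchanged.
Natural join on sname: {(Fay, 31, 31), (Fay, 31, 36), (Fay, 36, 31), (Fay, 36, 36), (Gus, 20, 20), (Gus, 20, 24), (Gus, 20, 30), (Gus, 24, 20), (Gus, 24, 24), (Gus, 24, 30), (Gus, 30, 20), (Gus, 30, 24), (Gus, 30, 30), (Quin, 31, 31), (Quin, 31, 39), (Quin, 39, 31), (Quin, 39, 39)}
σ[pid < pid2]: keep tuples satisfying pid < pid2 → {(Fay, 31, 36), (Gus, 20, 24), (Gus, 20, 30), (Gus, 24, 30), (Quin, 31, 39)}
Projecting to pid, pid2: {(20, 24), (20, 30), (24, 30), (31, 36), (31, 39)}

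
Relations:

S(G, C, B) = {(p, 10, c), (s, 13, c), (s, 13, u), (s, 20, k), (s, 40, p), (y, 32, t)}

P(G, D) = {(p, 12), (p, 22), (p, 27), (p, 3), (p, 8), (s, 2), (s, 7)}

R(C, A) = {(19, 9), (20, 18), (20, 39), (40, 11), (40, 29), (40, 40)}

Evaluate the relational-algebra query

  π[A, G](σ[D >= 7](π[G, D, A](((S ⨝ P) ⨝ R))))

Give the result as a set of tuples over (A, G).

Natural join on G: {(p, 10, c, 12), (p, 10, c, 22), (p, 10, c, 27), (p, 10, c, 3), (p, 10, c, 8), (s, 13, c, 2), (s, 13, c, 7), (s, 13, u, 2), (s, 13, u, 7), (s, 20, k, 2), (s, 20, k, 7), (s, 40, p, 2), (s, 40, p, 7)}
Natural join on C: {(s, 20, k, 2, 18), (s, 20, k, 2, 39), (s, 20, k, 7, 18), (s, 20, k, 7, 39), (s, 40, p, 2, 11), (s, 40, p, 2, 29), (s, 40, p, 2, 40), (s, 40, p, 7, 11), (s, 40, p, 7, 29), (s, 40, p, 7, 40)}
Projecting to G, D, A: {(s, 2, 11), (s, 2, 18), (s, 2, 29), (s, 2, 39), (s, 2, 40), (s, 7, 11), (s, 7, 18), (s, 7, 29), (s, 7, 39), (s, 7, 40)}
Apply σ_{D >= 7}; surviving tuples: {(s, 7, 11), (s, 7, 18), (s, 7, 29), (s, 7, 39), (s, 7, 40)}
Projecting to A, G: {(11, s), (18, s), (29, s), (39, s), (40, s)}

{(11, s), (18, s), (29, s), (39, s), (40, s)}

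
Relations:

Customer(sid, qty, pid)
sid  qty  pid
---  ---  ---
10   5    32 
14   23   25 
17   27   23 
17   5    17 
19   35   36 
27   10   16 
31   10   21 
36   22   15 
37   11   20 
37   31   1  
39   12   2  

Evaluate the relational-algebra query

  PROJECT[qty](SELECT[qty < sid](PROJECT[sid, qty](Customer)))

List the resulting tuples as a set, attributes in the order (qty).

π_{sid, qty} gives {(10, 5), (14, 23), (17, 27), (17, 5), (19, 35), (27, 10), (31, 10), (36, 22), (37, 11), (37, 31), (39, 12)}.
Apply σ_{qty < sid}; surviving tuples: {(10, 5), (17, 5), (27, 10), (31, 10), (36, 22), (37, 11), (37, 31), (39, 12)}
π_{qty} gives {10, 11, 12, 22, 31, 5} (2 duplicate(s) eliminated).

{10, 11, 12, 22, 31, 5}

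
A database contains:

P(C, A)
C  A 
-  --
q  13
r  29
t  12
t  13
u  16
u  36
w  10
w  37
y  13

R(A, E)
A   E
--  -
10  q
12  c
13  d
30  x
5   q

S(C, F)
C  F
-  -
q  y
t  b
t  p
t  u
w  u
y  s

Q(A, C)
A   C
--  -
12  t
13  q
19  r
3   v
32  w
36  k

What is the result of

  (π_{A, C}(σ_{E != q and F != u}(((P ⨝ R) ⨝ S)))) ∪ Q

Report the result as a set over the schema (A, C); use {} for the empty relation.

P ⋈ R (natural join on A): {(q, 13, d), (t, 12, c), (t, 13, d), (w, 10, q), (y, 13, d)}
(P ⨝ R) ⋈ S (natural join on C): {(q, 13, d, y), (t, 12, c, b), (t, 12, c, p), (t, 12, c, u), (t, 13, d, b), (t, 13, d, p), (t, 13, d, u), (w, 10, q, u), (y, 13, d, s)}
Selection E != q and F != u: {(q, 13, d, y), (t, 12, c, b), (t, 12, c, p), (t, 13, d, b), (t, 13, d, p), (y, 13, d, s)}
π[A, C]: project onto (A, C) (2 duplicate(s) eliminated) → {(12, t), (13, q), (13, t), (13, y)}
Union: {(12, t), (13, q), (13, t), (13, y)} with {(12, t), (13, q), (19, r), (3, v), (32, w), (36, k)} → {(12, t), (13, q), (13, t), (13, y), (19, r), (3, v), (32, w), (36, k)}

{(12, t), (13, q), (13, t), (13, y), (19, r), (3, v), (32, w), (36, k)}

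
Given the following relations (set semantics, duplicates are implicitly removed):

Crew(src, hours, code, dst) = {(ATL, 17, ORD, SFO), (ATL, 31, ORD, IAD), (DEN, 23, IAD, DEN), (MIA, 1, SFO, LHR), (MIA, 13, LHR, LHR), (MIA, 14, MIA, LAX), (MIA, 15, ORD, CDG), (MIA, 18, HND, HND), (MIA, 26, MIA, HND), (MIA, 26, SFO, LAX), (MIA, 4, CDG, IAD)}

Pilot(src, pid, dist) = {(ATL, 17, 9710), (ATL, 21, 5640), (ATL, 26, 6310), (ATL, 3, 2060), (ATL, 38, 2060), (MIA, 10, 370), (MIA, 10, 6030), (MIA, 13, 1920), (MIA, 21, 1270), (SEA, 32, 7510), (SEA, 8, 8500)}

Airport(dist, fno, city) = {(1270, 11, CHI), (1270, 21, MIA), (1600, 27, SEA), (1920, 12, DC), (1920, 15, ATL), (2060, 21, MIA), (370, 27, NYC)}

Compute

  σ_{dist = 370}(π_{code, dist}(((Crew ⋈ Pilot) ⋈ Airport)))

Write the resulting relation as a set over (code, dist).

{(CDG, 370), (HND, 370), (LHR, 370), (MIA, 370), (ORD, 370), (SFO, 370)}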